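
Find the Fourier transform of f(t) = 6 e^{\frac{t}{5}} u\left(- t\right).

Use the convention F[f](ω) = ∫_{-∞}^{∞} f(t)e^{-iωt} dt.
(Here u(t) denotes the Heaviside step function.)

F(ω) = \frac{30 i}{5 \omega + i}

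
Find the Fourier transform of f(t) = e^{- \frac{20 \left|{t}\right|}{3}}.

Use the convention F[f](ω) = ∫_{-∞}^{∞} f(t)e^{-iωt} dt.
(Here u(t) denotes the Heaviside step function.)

F(ω) = \frac{120}{9 \omega^{2} + 400}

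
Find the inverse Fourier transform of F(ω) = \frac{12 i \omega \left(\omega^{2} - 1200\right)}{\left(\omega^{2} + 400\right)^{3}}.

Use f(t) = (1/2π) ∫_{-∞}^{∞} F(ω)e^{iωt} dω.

f(t) = 3 t e^{- 20 \left|{t}\right|} \left|{t}\right|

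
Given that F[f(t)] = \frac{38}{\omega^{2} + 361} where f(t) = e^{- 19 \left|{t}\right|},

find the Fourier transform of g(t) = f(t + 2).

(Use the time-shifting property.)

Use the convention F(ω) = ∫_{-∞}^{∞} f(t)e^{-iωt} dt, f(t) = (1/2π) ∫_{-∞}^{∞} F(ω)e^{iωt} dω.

F[g](ω) = \frac{38 e^{2 i \omega}}{\omega^{2} + 361}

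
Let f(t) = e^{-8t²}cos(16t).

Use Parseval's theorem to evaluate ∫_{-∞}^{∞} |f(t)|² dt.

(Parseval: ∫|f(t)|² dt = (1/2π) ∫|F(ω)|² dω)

∫|f(t)|² dt = \frac{\sqrt{\pi} \left(1 + e^{16}\right)}{8 e^{16}}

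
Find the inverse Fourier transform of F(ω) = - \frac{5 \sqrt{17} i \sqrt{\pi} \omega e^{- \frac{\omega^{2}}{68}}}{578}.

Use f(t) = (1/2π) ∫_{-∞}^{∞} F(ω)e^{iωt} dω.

f(t) = 5 t e^{- 17 t^{2}}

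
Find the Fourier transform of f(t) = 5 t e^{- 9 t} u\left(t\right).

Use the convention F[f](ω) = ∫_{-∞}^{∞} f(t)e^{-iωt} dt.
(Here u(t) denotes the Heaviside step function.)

F(ω) = \frac{5}{\left(i \omega + 9\right)^{2}}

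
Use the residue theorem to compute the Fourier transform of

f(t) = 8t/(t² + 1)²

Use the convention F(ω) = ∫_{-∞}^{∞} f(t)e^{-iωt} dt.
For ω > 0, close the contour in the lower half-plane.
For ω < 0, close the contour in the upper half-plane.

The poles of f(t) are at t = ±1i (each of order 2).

Let g(z) = f(z)e^{-iωz}; for large |z| the factor e^{-iωz} decays in the lower half-plane when ω > 0 and in the upper half-plane when ω < 0.

Case ω > 0 (lower half-plane, clockwise contour ⇒ F(ω) = -2πi·ΣRes):
  Res_{z = - i} g(z) = 2 \omega e^{- \omega} (pole of order 2)
  F(ω) = -2πi·ΣRes = - 4 i \pi \omega e^{- \omega}

Case ω < 0 (upper half-plane, counterclockwise contour ⇒ F(ω) = +2πi·ΣRes):
  Res_{z = i} g(z) = - 2 \omega e^{\omega} (pole of order 2)
  F(ω) = 2πi·ΣRes = - 4 i \pi \omega e^{\omega}

Both cases combine into a single formula in |ω|:

F(ω) = - 4 i \pi \omega e^{- \left|{\omega}\right|}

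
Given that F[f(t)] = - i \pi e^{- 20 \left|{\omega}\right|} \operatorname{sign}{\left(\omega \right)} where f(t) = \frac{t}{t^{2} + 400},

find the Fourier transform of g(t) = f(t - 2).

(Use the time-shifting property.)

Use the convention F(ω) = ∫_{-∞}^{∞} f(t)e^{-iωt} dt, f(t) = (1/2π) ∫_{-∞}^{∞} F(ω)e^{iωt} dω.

F[g](ω) = - i \pi e^{- 2 i \omega} e^{- 20 \left|{\omega}\right|} \operatorname{sign}{\left(\omega \right)}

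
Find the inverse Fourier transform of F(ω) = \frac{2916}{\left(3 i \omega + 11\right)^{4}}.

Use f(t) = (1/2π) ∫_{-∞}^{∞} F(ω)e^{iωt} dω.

f(t) = 6 t^{3} e^{- \frac{11 t}{3}} u\left(t\right)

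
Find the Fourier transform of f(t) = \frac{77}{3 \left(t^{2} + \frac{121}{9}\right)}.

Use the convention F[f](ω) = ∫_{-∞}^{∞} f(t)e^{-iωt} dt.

F(ω) = 7 \pi e^{- \frac{11 \left|{\omega}\right|}{3}}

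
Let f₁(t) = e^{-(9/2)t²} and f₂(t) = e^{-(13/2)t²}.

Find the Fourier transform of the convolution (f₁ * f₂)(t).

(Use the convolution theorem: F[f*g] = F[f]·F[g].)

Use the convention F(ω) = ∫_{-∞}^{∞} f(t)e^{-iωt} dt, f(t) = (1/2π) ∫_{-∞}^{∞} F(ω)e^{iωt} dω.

F[f₁*f₂](ω) = \frac{2 \sqrt{13} \pi e^{- \frac{11 \omega^{2}}{117}}}{39}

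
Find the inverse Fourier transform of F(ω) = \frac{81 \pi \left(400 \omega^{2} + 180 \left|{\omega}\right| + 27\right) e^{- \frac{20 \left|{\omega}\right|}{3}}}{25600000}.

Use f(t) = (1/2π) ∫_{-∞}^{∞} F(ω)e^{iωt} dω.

f(t) = \frac{3}{\left(t^{2} + \frac{400}{9}\right)^{3}}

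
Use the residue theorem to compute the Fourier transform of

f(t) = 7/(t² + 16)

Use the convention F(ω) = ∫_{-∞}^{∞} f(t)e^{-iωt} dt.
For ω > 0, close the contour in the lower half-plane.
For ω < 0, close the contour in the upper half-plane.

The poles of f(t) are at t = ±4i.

Let g(z) = f(z)e^{-iωz}; for large |z| the factor e^{-iωz} decays in the lower half-plane when ω > 0 and in the upper half-plane when ω < 0.

Case ω > 0 (lower half-plane, clockwise contour ⇒ F(ω) = -2πi·ΣRes):
  Res_{z = - 4 i} g(z) = \frac{7 i e^{- 4 \omega}}{8}
  F(ω) = -2πi·ΣRes = \frac{7 \pi e^{- 4 \omega}}{4}

Case ω < 0 (upper half-plane, counterclockwise contour ⇒ F(ω) = +2πi·ΣRes):
  Res_{z = 4 i} g(z) = - \frac{7 i e^{4 \omega}}{8}
  F(ω) = 2πi·ΣRes = \frac{7 \pi e^{4 \omega}}{4}

Both cases combine into a single formula in |ω|:

F(ω) = \frac{7 \pi e^{- 4 \left|{\omega}\right|}}{4}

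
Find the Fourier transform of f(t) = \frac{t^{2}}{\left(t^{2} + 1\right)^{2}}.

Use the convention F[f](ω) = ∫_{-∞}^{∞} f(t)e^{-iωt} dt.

F(ω) = \frac{\pi \left(1 - \left|{\omega}\right|\right) e^{- \left|{\omega}\right|}}{2}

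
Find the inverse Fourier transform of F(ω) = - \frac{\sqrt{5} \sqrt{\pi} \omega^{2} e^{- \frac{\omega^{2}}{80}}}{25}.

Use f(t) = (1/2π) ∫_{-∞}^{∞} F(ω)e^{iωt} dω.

f(t) = 8 \left(80 t^{2} - 2\right) e^{- 20 t^{2}}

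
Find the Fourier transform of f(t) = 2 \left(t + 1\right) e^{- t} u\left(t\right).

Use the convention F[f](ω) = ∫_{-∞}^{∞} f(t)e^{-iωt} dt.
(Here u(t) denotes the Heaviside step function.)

F(ω) = \frac{2 \left(- i \omega - 2\right)}{\omega^{2} - 2 i \omega - 1}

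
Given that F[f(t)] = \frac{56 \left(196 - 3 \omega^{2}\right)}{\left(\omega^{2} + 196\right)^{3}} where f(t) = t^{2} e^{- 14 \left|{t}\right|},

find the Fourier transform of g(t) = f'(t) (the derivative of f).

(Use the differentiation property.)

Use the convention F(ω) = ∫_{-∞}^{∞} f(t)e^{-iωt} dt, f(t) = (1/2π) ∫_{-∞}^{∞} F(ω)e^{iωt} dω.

F[g](ω) = - \frac{56 i \omega \left(3 \omega^{2} - 196\right)}{\left(\omega^{2} + 196\right)^{3}}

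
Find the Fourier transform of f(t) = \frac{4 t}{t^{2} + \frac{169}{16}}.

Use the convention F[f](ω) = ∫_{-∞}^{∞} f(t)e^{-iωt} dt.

F(ω) = - 4 i \pi e^{- \frac{13 \left|{\omega}\right|}{4}} \operatorname{sign}{\left(\omega \right)}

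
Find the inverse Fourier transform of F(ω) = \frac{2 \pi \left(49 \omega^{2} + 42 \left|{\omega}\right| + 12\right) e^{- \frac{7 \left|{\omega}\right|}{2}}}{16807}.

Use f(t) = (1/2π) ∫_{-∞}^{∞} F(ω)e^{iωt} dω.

f(t) = \frac{2}{\left(t^{2} + \frac{49}{4}\right)^{3}}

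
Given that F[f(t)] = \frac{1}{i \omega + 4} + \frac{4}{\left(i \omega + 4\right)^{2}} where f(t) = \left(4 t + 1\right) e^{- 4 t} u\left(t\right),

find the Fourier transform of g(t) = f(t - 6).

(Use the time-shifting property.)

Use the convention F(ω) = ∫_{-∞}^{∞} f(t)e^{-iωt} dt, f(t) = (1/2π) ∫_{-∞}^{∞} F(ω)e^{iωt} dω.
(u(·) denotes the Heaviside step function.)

F[g](ω) = \frac{\left(- i \omega - 8\right) e^{- 6 i \omega}}{\omega^{2} - 8 i \omega - 16}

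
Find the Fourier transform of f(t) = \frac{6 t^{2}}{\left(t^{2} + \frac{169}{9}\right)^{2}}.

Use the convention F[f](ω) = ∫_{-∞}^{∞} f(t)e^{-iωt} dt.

F(ω) = \frac{3 \pi \left(3 - 13 \left|{\omega}\right|\right) e^{- \frac{13 \left|{\omega}\right|}{3}}}{13}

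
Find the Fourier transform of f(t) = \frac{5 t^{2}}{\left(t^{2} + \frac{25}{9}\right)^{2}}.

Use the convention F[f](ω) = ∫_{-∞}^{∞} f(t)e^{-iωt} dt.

F(ω) = \frac{\pi \left(3 - 5 \left|{\omega}\right|\right) e^{- \frac{5 \left|{\omega}\right|}{3}}}{2}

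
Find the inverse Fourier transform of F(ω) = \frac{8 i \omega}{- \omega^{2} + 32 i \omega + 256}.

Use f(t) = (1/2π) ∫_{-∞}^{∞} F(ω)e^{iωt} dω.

f(t) = 8 \left(1 - 16 t\right) e^{- 16 t} u\left(t\right)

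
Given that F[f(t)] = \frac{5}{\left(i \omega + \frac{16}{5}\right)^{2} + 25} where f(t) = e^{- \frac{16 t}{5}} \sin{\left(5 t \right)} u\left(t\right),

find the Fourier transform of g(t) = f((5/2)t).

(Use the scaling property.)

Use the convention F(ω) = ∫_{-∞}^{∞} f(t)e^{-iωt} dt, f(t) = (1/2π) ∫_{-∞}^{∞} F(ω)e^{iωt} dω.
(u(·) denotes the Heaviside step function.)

F[g](ω) = \frac{50}{4 \left(i \omega + 8\right)^{2} + 625}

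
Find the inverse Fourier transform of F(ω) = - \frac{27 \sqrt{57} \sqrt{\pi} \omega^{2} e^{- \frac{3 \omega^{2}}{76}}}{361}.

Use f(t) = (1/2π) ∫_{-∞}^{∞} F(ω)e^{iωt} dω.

f(t) = 9 \left(\frac{76 t^{2}}{3} - 2\right) e^{- \frac{19 t^{2}}{3}}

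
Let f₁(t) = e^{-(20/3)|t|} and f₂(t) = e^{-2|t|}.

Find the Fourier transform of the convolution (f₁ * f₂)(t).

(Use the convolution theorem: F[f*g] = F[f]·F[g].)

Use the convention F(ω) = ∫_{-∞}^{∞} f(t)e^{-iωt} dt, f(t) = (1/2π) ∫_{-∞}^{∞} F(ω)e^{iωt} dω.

F[f₁*f₂](ω) = \frac{480}{\left(\omega^{2} + 4\right) \left(9 \omega^{2} + 400\right)}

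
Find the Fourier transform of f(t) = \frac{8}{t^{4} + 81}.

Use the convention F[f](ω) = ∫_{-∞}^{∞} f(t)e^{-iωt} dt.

F(ω) = \frac{8 \pi e^{- \frac{3 \sqrt{2} \left|{\omega}\right|}{2}} \sin{\left(\frac{3 \sqrt{2} \left|{\omega}\right|}{2} + \frac{\pi}{4} \right)}}{27}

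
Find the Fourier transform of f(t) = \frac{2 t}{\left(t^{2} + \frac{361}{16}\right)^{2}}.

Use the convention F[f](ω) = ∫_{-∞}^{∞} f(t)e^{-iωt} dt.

F(ω) = - \frac{4 i \pi \omega e^{- \frac{19 \left|{\omega}\right|}{4}}}{19}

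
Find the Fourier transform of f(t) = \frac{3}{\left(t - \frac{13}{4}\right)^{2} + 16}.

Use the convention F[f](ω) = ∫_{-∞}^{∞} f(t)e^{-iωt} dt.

F(ω) = \frac{3 \pi e^{- \frac{13 i \omega}{4} - 4 \left|{\omega}\right|}}{4}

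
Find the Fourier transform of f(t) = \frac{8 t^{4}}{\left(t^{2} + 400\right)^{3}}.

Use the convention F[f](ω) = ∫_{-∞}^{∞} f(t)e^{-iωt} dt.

F(ω) = \frac{\pi \left(400 \omega^{2} - 100 \left|{\omega}\right| + 3\right) e^{- 20 \left|{\omega}\right|}}{20}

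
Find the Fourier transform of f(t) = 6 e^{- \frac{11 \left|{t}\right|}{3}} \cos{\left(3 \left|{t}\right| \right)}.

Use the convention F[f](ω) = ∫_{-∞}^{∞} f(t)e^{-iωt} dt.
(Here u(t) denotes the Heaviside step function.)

F(ω) = \frac{396 \left(9 \omega^{2} + 202\right)}{81 \omega^{4} + 720 \omega^{2} + 40804}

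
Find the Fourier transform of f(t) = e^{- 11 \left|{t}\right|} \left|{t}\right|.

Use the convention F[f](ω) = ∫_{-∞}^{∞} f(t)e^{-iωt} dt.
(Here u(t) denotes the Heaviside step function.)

F(ω) = \frac{2 \left(121 - \omega^{2}\right)}{\left(\omega^{2} + 121\right)^{2}}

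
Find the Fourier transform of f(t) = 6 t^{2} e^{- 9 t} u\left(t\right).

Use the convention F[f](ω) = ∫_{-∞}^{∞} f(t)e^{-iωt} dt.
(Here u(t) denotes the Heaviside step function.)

F(ω) = \frac{12}{\left(i \omega + 9\right)^{3}}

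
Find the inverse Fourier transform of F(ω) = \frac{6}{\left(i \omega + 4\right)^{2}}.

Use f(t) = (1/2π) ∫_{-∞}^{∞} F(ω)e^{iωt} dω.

f(t) = 6 t e^{- 4 t} u\left(t\right)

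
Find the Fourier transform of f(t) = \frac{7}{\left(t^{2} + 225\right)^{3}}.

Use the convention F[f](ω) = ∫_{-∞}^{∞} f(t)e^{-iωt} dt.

F(ω) = \frac{7 \pi \left(75 \omega^{2} + 15 \left|{\omega}\right| + 1\right) e^{- 15 \left|{\omega}\right|}}{2025000}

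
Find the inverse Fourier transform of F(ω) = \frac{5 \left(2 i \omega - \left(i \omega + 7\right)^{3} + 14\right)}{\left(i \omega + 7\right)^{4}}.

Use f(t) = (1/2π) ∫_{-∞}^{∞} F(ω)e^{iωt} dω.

f(t) = 5 \left(t^{2} - 1\right) e^{- 7 t} u\left(t\right)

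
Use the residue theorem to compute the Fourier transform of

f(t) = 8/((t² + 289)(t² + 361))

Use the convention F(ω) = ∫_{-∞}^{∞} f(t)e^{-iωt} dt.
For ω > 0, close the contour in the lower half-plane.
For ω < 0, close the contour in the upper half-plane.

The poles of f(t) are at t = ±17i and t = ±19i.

Let g(z) = f(z)e^{-iωz}; for large |z| the factor e^{-iωz} decays in the lower half-plane when ω > 0 and in the upper half-plane when ω < 0.

Case ω > 0 (lower half-plane, clockwise contour ⇒ F(ω) = -2πi·ΣRes):
  Res_{z = - 17 i} g(z) = \frac{i e^{- 17 \omega}}{306}
  Res_{z = - 19 i} g(z) = - \frac{i e^{- 19 \omega}}{342}
  F(ω) = -2πi·ΣRes = \frac{\pi \left(19 e^{2 \omega} - 17\right) e^{- 19 \omega}}{2907}

Case ω < 0 (upper half-plane, counterclockwise contour ⇒ F(ω) = +2πi·ΣRes):
  Res_{z = 17 i} g(z) = - \frac{i e^{17 \omega}}{306}
  Res_{z = 19 i} g(z) = \frac{i e^{19 \omega}}{342}
  F(ω) = 2πi·ΣRes = \frac{\pi \left(19 - 17 e^{2 \omega}\right) e^{17 \omega}}{2907}

Both cases combine into a single formula in |ω|:

F(ω) = \frac{\pi \left(19 e^{2 \left|{\omega}\right|} - 17\right) e^{- 19 \left|{\omega}\right|}}{2907}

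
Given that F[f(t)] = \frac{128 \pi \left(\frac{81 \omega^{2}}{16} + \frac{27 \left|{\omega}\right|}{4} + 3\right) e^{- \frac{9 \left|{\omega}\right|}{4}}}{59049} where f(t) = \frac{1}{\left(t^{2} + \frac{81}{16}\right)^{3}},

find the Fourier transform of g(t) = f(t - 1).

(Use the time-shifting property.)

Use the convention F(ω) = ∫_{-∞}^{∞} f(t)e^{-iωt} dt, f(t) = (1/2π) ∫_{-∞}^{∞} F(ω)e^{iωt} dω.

F[g](ω) = \frac{8 \pi \left(27 \omega^{2} + 36 \left|{\omega}\right| + 16\right) e^{- i \omega - \frac{9 \left|{\omega}\right|}{4}}}{19683}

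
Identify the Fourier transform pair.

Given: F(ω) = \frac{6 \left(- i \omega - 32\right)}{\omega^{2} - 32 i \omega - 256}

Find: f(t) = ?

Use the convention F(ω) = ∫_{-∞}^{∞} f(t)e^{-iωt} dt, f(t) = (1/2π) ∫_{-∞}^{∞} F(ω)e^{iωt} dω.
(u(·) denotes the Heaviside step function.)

f(t) = 6 \left(16 t + 1\right) e^{- 16 t} u\left(t\right)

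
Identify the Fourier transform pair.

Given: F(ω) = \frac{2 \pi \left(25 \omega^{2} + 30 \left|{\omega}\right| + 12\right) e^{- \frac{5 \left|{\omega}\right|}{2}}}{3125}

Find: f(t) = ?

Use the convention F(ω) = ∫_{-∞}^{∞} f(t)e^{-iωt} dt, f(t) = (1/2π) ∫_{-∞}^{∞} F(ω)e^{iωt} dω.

f(t) = \frac{2}{\left(t^{2} + \frac{25}{4}\right)^{3}}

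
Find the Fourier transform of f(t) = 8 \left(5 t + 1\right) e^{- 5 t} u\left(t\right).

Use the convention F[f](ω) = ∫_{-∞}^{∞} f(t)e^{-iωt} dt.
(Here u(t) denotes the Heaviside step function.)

F(ω) = \frac{8 \left(- i \omega - 10\right)}{\omega^{2} - 10 i \omega - 25}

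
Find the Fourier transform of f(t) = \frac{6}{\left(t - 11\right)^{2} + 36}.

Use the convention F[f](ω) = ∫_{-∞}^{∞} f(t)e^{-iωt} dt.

F(ω) = \pi e^{- 11 i \omega - 6 \left|{\omega}\right|}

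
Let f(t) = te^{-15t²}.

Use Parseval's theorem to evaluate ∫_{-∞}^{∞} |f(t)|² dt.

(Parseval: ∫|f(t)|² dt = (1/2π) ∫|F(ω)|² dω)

∫|f(t)|² dt = \frac{\sqrt{30} \sqrt{\pi}}{1800}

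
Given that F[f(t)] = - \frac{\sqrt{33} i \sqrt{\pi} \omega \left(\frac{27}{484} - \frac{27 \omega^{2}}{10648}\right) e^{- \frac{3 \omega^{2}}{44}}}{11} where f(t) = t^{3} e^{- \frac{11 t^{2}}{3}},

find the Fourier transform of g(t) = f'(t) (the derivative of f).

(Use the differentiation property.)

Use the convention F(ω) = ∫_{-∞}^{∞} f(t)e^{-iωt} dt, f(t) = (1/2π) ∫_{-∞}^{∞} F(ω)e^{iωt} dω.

F[g](ω) = \frac{27 \sqrt{33} \sqrt{\pi} \omega^{2} \left(22 - \omega^{2}\right) e^{- \frac{3 \omega^{2}}{44}}}{117128}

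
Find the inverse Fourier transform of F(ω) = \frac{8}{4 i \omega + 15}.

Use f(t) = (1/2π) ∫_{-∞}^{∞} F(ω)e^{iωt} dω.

f(t) = 2 e^{- \frac{15 t}{4}} u\left(t\right)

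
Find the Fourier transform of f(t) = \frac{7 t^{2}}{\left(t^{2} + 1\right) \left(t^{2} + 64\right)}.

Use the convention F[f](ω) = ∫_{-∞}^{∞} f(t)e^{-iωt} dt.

F(ω) = \frac{\pi \left(8 - e^{7 \left|{\omega}\right|}\right) e^{- 8 \left|{\omega}\right|}}{9}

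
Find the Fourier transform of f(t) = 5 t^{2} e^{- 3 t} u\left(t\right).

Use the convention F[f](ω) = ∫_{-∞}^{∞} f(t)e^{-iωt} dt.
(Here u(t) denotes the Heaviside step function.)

F(ω) = \frac{10}{\left(i \omega + 3\right)^{3}}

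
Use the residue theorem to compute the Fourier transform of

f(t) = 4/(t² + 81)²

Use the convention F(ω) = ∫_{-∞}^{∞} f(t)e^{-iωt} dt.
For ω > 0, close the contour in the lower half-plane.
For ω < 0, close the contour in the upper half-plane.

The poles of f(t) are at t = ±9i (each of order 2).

Let g(z) = f(z)e^{-iωz}; for large |z| the factor e^{-iωz} decays in the lower half-plane when ω > 0 and in the upper half-plane when ω < 0.

Case ω > 0 (lower half-plane, clockwise contour ⇒ F(ω) = -2πi·ΣRes):
  Res_{z = - 9 i} g(z) = \frac{i \left(9 \omega + 1\right) e^{- 9 \omega}}{729} (pole of order 2)
  F(ω) = -2πi·ΣRes = \frac{2 \pi \left(9 \omega + 1\right) e^{- 9 \omega}}{729}

Case ω < 0 (upper half-plane, counterclockwise contour ⇒ F(ω) = +2πi·ΣRes):
  Res_{z = 9 i} g(z) = \frac{i \left(9 \omega - 1\right) e^{9 \omega}}{729} (pole of order 2)
  F(ω) = 2πi·ΣRes = \frac{2 \pi \left(1 - 9 \omega\right) e^{9 \omega}}{729}

Both cases combine into a single formula in |ω|:

F(ω) = \frac{2 \pi \left(9 \left|{\omega}\right| + 1\right) e^{- 9 \left|{\omega}\right|}}{729}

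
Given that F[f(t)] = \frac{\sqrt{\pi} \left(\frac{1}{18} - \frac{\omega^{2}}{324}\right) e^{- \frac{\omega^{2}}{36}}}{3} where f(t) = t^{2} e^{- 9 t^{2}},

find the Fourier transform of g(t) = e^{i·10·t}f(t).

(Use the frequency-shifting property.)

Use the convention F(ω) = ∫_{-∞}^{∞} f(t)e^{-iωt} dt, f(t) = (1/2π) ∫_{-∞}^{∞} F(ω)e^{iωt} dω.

F[g](ω) = \frac{\sqrt{\pi} \left(18 - \left(\omega - 10\right)^{2}\right) e^{- \frac{\left(\omega - 10\right)^{2}}{36}}}{972}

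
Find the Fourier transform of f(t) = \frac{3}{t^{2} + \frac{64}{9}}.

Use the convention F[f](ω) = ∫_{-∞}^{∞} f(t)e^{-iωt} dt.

F(ω) = \frac{9 \pi e^{- \frac{8 \left|{\omega}\right|}{3}}}{8}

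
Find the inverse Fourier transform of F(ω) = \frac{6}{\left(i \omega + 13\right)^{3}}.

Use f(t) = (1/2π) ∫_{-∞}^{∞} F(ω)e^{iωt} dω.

f(t) = 3 t^{2} e^{- 13 t} u\left(t\right)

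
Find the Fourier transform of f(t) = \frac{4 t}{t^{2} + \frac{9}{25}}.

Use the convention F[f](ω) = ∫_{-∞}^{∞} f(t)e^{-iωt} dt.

F(ω) = - 4 i \pi e^{- \frac{3 \left|{\omega}\right|}{5}} \operatorname{sign}{\left(\omega \right)}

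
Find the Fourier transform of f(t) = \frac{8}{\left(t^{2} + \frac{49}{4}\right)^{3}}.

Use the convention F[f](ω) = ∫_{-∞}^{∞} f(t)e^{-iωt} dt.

F(ω) = \frac{8 \pi \left(49 \omega^{2} + 42 \left|{\omega}\right| + 12\right) e^{- \frac{7 \left|{\omega}\right|}{2}}}{16807}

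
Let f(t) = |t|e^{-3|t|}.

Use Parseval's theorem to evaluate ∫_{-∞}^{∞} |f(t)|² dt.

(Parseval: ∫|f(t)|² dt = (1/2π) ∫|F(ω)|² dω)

∫|f(t)|² dt = \frac{1}{54}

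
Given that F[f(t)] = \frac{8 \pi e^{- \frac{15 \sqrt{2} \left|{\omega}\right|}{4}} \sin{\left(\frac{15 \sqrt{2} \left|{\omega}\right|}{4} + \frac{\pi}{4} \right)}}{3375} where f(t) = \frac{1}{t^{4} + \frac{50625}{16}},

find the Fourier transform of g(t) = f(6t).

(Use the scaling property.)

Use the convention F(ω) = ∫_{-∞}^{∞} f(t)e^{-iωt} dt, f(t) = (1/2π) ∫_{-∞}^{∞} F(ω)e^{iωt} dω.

F[g](ω) = \frac{4 \pi e^{- \frac{5 \sqrt{2} \left|{\omega}\right|}{8}} \sin{\left(\frac{5 \sqrt{2} \left|{\omega}\right|}{8} + \frac{\pi}{4} \right)}}{10125}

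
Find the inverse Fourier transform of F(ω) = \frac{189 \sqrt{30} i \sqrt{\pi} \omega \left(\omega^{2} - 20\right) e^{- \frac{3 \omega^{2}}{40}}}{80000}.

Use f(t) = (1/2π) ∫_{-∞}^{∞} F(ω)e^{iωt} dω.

f(t) = 7 t^{3} e^{- \frac{10 t^{2}}{3}}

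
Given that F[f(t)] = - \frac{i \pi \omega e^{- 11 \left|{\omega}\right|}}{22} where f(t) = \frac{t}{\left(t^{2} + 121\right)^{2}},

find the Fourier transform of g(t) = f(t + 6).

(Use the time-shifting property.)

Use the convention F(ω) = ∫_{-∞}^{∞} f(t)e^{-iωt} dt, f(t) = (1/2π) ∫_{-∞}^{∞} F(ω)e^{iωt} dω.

F[g](ω) = - \frac{i \pi \omega e^{6 i \omega - 11 \left|{\omega}\right|}}{22}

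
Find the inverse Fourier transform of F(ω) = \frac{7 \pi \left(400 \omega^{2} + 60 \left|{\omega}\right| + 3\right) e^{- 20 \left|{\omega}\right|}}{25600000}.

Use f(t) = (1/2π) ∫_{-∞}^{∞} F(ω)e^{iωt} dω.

f(t) = \frac{7}{\left(t^{2} + 400\right)^{3}}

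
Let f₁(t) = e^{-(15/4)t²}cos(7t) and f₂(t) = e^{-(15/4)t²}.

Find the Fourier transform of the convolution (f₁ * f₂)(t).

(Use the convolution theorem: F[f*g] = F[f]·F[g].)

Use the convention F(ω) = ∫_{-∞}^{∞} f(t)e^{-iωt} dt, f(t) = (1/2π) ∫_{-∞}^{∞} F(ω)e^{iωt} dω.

F[f₁*f₂](ω) = \frac{2 \pi \left(e^{\frac{28 \omega}{15}} + 1\right) e^{- \frac{2 \omega^{2}}{15} - \frac{14 \omega}{15} - \frac{49}{15}}}{15}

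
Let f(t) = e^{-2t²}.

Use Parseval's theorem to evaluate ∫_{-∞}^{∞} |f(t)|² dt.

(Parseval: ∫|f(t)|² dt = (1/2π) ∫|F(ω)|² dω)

∫|f(t)|² dt = \frac{\sqrt{\pi}}{2}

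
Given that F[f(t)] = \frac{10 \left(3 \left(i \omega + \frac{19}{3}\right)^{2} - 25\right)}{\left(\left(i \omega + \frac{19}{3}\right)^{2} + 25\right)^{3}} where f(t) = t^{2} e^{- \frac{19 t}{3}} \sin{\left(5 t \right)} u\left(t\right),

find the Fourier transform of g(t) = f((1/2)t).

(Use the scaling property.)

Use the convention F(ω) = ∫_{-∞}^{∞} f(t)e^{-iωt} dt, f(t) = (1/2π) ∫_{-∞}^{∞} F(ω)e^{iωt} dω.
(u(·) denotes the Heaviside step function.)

F[g](ω) = \frac{4860 \left(\left(6 i \omega + 19\right)^{2} - 75\right)}{\left(\left(6 i \omega + 19\right)^{2} + 225\right)^{3}}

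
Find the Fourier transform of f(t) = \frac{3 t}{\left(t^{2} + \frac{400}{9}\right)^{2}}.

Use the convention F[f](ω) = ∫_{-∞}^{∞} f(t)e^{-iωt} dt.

F(ω) = - \frac{9 i \pi \omega e^{- \frac{20 \left|{\omega}\right|}{3}}}{40}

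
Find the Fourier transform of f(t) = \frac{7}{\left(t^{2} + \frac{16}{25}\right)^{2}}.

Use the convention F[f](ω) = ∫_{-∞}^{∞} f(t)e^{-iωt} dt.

F(ω) = \frac{175 \pi \left(4 \left|{\omega}\right| + 5\right) e^{- \frac{4 \left|{\omega}\right|}{5}}}{128}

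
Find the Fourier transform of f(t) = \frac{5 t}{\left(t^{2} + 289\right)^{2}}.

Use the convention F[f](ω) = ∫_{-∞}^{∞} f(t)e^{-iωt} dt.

F(ω) = - \frac{5 i \pi \omega e^{- 17 \left|{\omega}\right|}}{34}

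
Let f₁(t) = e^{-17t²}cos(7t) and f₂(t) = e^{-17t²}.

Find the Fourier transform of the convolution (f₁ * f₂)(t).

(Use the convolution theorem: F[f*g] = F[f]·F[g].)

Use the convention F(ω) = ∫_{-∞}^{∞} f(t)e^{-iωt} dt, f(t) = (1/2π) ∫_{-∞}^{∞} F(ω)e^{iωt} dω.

F[f₁*f₂](ω) = \frac{\pi \left(e^{\frac{7 \omega}{17}} + 1\right) e^{- \frac{\omega^{2}}{34} - \frac{7 \omega}{34} - \frac{49}{68}}}{34}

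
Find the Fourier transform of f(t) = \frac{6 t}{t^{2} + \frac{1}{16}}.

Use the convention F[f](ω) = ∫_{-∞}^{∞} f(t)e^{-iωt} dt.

F(ω) = - 6 i \pi e^{- \frac{\left|{\omega}\right|}{4}} \operatorname{sign}{\left(\omega \right)}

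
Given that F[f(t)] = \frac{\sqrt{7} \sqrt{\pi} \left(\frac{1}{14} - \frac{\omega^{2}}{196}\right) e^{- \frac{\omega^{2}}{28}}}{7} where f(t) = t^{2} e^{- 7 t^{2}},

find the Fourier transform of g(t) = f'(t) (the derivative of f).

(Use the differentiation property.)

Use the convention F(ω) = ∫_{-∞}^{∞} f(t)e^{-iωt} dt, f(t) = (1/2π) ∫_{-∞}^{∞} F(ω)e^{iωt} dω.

F[g](ω) = \frac{\sqrt{7} i \sqrt{\pi} \omega \left(14 - \omega^{2}\right) e^{- \frac{\omega^{2}}{28}}}{1372}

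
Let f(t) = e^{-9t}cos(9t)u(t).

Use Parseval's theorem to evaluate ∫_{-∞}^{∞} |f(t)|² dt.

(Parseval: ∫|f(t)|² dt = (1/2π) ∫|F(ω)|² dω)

∫|f(t)|² dt = \frac{1}{24}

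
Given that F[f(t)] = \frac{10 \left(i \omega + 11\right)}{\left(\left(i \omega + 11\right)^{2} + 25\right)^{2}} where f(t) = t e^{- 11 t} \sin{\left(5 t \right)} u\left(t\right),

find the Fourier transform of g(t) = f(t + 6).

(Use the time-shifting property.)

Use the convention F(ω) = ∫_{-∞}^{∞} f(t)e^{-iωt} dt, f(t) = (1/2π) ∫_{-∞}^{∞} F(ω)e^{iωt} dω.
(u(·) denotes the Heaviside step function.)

F[g](ω) = \frac{10 \left(i \omega + 11\right) e^{6 i \omega}}{\left(\left(i \omega + 11\right)^{2} + 25\right)^{2}}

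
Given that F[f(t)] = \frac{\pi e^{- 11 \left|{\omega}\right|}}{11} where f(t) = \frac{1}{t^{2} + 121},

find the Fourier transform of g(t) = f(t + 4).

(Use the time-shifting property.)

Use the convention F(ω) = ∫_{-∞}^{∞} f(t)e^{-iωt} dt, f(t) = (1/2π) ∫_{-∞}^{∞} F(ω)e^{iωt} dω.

F[g](ω) = \frac{\pi e^{4 i \omega - 11 \left|{\omega}\right|}}{11}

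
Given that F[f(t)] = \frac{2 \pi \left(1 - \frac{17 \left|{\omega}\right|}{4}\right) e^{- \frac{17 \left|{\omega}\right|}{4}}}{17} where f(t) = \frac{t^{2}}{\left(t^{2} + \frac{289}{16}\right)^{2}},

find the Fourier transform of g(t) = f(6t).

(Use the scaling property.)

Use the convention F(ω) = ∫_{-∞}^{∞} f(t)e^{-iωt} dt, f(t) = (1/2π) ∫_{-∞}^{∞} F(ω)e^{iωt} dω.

F[g](ω) = \frac{\pi \left(24 - 17 \left|{\omega}\right|\right) e^{- \frac{17 \left|{\omega}\right|}{24}}}{1224}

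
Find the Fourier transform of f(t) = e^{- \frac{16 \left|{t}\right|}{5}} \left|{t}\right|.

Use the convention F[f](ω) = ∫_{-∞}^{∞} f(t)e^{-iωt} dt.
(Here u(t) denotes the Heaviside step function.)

F(ω) = \frac{50 \left(256 - 25 \omega^{2}\right)}{\left(25 \omega^{2} + 256\right)^{2}}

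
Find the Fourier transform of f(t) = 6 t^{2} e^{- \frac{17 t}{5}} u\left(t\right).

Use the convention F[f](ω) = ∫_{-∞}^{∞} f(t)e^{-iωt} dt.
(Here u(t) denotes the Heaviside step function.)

F(ω) = \frac{1500}{\left(5 i \omega + 17\right)^{3}}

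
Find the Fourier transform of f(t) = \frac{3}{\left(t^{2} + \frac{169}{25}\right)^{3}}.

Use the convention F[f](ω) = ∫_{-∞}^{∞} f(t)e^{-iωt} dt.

F(ω) = \frac{375 \pi \left(169 \omega^{2} + 195 \left|{\omega}\right| + 75\right) e^{- \frac{13 \left|{\omega}\right|}{5}}}{2970344}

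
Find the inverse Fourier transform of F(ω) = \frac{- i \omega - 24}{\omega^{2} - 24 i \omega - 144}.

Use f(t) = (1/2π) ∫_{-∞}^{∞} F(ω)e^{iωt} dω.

f(t) = \left(12 t + 1\right) e^{- 12 t} u\left(t\right)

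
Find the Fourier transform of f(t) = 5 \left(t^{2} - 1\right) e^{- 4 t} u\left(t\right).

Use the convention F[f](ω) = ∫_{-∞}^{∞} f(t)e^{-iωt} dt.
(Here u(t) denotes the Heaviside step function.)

F(ω) = \frac{5 \left(2 i \omega - \left(i \omega + 4\right)^{3} + 8\right)}{\left(i \omega + 4\right)^{4}}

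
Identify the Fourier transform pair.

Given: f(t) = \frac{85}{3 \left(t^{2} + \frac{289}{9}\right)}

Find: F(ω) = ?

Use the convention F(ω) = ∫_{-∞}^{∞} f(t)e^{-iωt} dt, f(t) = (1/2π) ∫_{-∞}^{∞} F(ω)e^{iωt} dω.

F(ω) = 5 \pi e^{- \frac{17 \left|{\omega}\right|}{3}}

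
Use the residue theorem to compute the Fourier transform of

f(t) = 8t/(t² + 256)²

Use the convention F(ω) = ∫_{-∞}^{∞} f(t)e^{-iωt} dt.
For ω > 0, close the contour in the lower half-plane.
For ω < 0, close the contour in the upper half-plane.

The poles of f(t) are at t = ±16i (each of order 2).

Let g(z) = f(z)e^{-iωz}; for large |z| the factor e^{-iωz} decays in the lower half-plane when ω > 0 and in the upper half-plane when ω < 0.

Case ω > 0 (lower half-plane, clockwise contour ⇒ F(ω) = -2πi·ΣRes):
  Res_{z = - 16 i} g(z) = \frac{\omega e^{- 16 \omega}}{8} (pole of order 2)
  F(ω) = -2πi·ΣRes = - \frac{i \pi \omega e^{- 16 \omega}}{4}

Case ω < 0 (upper half-plane, counterclockwise contour ⇒ F(ω) = +2πi·ΣRes):
  Res_{z = 16 i} g(z) = - \frac{\omega e^{16 \omega}}{8} (pole of order 2)
  F(ω) = 2πi·ΣRes = - \frac{i \pi \omega e^{16 \omega}}{4}

Both cases combine into a single formula in |ω|:

F(ω) = - \frac{i \pi \omega e^{- 16 \left|{\omega}\right|}}{4}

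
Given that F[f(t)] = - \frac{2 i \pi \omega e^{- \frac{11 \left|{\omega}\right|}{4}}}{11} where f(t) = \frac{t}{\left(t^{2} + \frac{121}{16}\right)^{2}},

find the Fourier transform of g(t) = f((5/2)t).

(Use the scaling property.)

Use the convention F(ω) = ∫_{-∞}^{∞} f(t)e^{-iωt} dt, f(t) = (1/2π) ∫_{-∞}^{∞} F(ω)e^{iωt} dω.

F[g](ω) = - \frac{8 i \pi \omega e^{- \frac{11 \left|{\omega}\right|}{10}}}{275}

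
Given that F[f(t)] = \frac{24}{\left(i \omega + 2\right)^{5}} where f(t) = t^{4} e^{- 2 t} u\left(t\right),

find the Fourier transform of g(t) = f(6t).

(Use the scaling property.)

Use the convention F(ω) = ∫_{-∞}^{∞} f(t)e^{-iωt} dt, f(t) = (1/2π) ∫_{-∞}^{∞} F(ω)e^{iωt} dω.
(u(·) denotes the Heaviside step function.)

F[g](ω) = \frac{31104}{\left(i \omega + 12\right)^{5}}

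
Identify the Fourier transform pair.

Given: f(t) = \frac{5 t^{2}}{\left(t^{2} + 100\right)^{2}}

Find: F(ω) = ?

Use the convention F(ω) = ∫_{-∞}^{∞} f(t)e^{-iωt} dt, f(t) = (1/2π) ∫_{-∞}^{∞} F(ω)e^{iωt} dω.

F(ω) = \frac{\pi \left(1 - 10 \left|{\omega}\right|\right) e^{- 10 \left|{\omega}\right|}}{4}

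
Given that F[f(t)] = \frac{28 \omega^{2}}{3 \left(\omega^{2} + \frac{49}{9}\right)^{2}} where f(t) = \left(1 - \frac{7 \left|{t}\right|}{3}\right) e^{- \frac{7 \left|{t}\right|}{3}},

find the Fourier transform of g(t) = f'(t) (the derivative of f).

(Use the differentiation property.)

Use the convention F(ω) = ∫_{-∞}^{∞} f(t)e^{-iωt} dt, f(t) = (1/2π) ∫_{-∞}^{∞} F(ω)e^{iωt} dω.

F[g](ω) = \frac{756 i \omega^{3}}{\left(9 \omega^{2} + 49\right)^{2}}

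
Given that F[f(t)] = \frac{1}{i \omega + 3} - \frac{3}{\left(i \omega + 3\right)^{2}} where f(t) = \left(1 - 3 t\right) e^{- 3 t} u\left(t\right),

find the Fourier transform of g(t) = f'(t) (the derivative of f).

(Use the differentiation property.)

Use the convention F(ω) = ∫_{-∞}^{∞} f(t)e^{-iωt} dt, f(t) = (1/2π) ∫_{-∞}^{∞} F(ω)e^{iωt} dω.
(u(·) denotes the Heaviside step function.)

F[g](ω) = \frac{\omega^{2}}{\omega^{2} - 6 i \omega - 9}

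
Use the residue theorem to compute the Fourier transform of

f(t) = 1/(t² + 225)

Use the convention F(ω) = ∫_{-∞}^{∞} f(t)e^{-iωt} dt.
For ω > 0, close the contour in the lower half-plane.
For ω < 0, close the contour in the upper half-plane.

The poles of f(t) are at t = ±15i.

Let g(z) = f(z)e^{-iωz}; for large |z| the factor e^{-iωz} decays in the lower half-plane when ω > 0 and in the upper half-plane when ω < 0.

Case ω > 0 (lower half-plane, clockwise contour ⇒ F(ω) = -2πi·ΣRes):
  Res_{z = - 15 i} g(z) = \frac{i e^{- 15 \omega}}{30}
  F(ω) = -2πi·ΣRes = \frac{\pi e^{- 15 \omega}}{15}

Case ω < 0 (upper half-plane, counterclockwise contour ⇒ F(ω) = +2πi·ΣRes):
  Res_{z = 15 i} g(z) = - \frac{i e^{15 \omega}}{30}
  F(ω) = 2πi·ΣRes = \frac{\pi e^{15 \omega}}{15}

Both cases combine into a single formula in |ω|:

F(ω) = \frac{\pi e^{- 15 \left|{\omega}\right|}}{15}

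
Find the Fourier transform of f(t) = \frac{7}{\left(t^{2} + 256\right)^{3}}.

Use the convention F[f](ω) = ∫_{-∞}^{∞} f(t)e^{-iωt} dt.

F(ω) = \frac{7 \pi \left(256 \omega^{2} + 48 \left|{\omega}\right| + 3\right) e^{- 16 \left|{\omega}\right|}}{8388608}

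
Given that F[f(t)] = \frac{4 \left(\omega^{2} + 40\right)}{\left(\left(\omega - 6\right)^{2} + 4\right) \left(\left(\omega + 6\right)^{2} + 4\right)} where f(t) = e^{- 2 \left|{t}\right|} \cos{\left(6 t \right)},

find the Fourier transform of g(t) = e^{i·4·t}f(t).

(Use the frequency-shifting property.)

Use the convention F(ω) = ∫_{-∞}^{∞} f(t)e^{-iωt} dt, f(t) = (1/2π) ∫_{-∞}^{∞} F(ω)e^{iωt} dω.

F[g](ω) = \frac{4 \left(\left(\omega - 4\right)^{2} + 40\right)}{\left(\left(\omega - 10\right)^{2} + 4\right) \left(\left(\omega + 2\right)^{2} + 4\right)}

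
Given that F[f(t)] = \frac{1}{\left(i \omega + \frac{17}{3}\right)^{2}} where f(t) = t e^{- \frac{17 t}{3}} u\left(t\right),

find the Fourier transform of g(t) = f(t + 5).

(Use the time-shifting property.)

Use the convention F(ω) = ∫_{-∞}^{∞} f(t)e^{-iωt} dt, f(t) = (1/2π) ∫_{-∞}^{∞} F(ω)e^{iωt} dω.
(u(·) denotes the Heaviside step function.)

F[g](ω) = \frac{9 e^{5 i \omega}}{\left(3 i \omega + 17\right)^{2}}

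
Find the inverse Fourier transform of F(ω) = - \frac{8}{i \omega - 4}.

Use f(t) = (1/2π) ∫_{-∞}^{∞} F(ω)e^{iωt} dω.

f(t) = 8 e^{4 t} u\left(- t\right)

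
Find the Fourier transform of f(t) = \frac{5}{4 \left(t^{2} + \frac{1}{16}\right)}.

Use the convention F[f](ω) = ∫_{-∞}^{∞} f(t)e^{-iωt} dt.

F(ω) = 5 \pi e^{- \frac{\left|{\omega}\right|}{4}}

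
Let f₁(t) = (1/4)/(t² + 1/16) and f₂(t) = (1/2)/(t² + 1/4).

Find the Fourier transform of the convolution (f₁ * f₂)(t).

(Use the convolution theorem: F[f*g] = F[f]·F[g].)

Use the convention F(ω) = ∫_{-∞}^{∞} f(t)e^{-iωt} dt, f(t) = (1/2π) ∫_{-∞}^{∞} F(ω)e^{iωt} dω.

F[f₁*f₂](ω) = \pi^{2} e^{- \frac{3 \left|{\omega}\right|}{4}}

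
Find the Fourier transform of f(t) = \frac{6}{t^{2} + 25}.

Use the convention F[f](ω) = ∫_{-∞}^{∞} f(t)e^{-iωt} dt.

F(ω) = \frac{6 \pi e^{- 5 \left|{\omega}\right|}}{5}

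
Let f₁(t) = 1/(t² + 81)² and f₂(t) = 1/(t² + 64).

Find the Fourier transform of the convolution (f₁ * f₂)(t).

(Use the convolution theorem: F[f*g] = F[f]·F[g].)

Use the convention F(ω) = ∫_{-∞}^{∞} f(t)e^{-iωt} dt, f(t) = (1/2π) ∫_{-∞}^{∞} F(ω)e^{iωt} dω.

F[f₁*f₂](ω) = \frac{\pi^{2} \left(9 \left|{\omega}\right| + 1\right) e^{- 17 \left|{\omega}\right|}}{11664}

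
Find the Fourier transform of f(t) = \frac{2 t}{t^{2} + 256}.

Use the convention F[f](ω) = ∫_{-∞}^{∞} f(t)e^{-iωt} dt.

F(ω) = - 2 i \pi e^{- 16 \left|{\omega}\right|} \operatorname{sign}{\left(\omega \right)}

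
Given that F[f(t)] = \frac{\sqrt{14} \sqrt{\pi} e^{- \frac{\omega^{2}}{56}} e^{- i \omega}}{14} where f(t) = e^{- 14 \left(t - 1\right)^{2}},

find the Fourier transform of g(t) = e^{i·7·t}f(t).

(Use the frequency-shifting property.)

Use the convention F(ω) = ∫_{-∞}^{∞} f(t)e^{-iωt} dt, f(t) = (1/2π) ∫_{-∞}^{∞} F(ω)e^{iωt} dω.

F[g](ω) = \frac{\sqrt{14} \sqrt{\pi} e^{- \frac{\left(\omega - 7\right) \left(\omega - 7 + 56 i\right)}{56}}}{14}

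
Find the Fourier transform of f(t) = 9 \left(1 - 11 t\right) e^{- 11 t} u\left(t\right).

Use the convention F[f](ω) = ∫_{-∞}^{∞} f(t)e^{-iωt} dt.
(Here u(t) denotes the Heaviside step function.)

F(ω) = \frac{9 i \omega}{- \omega^{2} + 22 i \omega + 121}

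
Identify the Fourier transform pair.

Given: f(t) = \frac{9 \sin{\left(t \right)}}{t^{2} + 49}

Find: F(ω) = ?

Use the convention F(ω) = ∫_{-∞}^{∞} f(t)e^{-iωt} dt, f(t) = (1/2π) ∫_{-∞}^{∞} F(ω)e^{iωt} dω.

F(ω) = \frac{9 i \pi e^{- 7 \left|{\omega + 1}\right|}}{14} - \frac{9 i \pi e^{- 7 \left|{\omega - 1}\right|}}{14}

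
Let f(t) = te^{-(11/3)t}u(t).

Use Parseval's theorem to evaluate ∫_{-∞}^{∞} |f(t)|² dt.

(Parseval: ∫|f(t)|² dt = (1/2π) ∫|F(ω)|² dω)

∫|f(t)|² dt = \frac{27}{5324}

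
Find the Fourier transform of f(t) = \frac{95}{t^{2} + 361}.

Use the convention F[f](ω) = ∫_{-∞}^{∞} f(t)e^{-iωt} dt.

F(ω) = 5 \pi e^{- 19 \left|{\omega}\right|}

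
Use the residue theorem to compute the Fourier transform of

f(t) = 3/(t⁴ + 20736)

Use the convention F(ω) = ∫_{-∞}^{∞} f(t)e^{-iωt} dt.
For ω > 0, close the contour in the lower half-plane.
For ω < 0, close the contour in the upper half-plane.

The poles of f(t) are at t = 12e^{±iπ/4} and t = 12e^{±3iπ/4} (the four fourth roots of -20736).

Let g(z) = f(z)e^{-iωz}; for large |z| the factor e^{-iωz} decays in the lower half-plane when ω > 0 and in the upper half-plane when ω < 0.

Case ω > 0 (lower half-plane, clockwise contour ⇒ F(ω) = -2πi·ΣRes):
  Res_{z = - 6 \sqrt{2} - 6 \sqrt{2} i} g(z) = \frac{\sqrt{2} i \left(1 - i\right) e^{6 \sqrt{2} \omega \left(-1 + i\right)}}{4608}
  Res_{z = 6 \sqrt{2} - 6 \sqrt{2} i} g(z) = \frac{\sqrt{2} i \left(1 + i\right) e^{- 6 \sqrt{2} \omega \left(1 + i\right)}}{4608}
  F(ω) = -2πi·ΣRes = \frac{\sqrt{2} \pi \left(1 - i\right) \left(e^{12 \sqrt{2} i \omega} + i\right) e^{- 6 \sqrt{2} \omega \left(1 + i\right)}}{2304} = \frac{\pi e^{- 6 \sqrt{2} \omega} \sin{\left(6 \sqrt{2} \omega + \frac{\pi}{4} \right)}}{576}

Case ω < 0 (upper half-plane, counterclockwise contour ⇒ F(ω) = +2πi·ΣRes):
  Res_{z = 6 \sqrt{2} + 6 \sqrt{2} i} g(z) = \frac{\sqrt{2} i \left(-1 + i\right) e^{6 \sqrt{2} \omega \left(1 - i\right)}}{4608}
  Res_{z = - 6 \sqrt{2} + 6 \sqrt{2} i} g(z) = \frac{\sqrt{2} \left(1 - i\right) e^{6 \sqrt{2} \omega \left(1 + i\right)}}{4608}
  F(ω) = 2πi·ΣRes = - \frac{\sqrt{2} i \pi \left(i \left(1 - i\right) e^{6 \sqrt{2} \omega \left(1 - i\right)} - \left(1 - i\right) e^{6 \sqrt{2} \omega \left(1 + i\right)}\right)}{2304} = \frac{\pi e^{6 \sqrt{2} \omega} \cos{\left(6 \sqrt{2} \omega + \frac{\pi}{4} \right)}}{576}

Both cases combine into a single formula in |ω|:

F(ω) = \frac{\pi e^{- 6 \sqrt{2} \left|{\omega}\right|} \sin{\left(6 \sqrt{2} \left|{\omega}\right| + \frac{\pi}{4} \right)}}{576}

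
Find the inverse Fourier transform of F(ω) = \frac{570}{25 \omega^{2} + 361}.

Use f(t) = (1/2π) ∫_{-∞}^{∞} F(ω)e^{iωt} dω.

f(t) = 3 e^{- \frac{19 \left|{t}\right|}{5}}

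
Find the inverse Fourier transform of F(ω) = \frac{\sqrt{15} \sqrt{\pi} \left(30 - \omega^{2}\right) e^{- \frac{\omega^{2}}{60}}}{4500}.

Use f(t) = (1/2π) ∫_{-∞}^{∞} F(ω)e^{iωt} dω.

f(t) = 3 t^{2} e^{- 15 t^{2}}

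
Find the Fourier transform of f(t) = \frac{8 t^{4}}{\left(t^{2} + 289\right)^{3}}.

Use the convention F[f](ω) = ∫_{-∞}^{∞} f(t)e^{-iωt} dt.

F(ω) = \frac{\pi \left(289 \omega^{2} - 85 \left|{\omega}\right| + 3\right) e^{- 17 \left|{\omega}\right|}}{17}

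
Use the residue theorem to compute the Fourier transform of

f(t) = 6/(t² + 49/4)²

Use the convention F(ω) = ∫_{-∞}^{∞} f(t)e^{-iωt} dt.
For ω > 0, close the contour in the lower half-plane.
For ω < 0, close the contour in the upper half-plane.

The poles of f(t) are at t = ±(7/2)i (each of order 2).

Let g(z) = f(z)e^{-iωz}; for large |z| the factor e^{-iωz} decays in the lower half-plane when ω > 0 and in the upper half-plane when ω < 0.

Case ω > 0 (lower half-plane, clockwise contour ⇒ F(ω) = -2πi·ΣRes):
  Res_{z = - \frac{7 i}{2}} g(z) = \frac{6 i \left(7 \omega + 2\right) e^{- \frac{7 \omega}{2}}}{343} (pole of order 2)
  F(ω) = -2πi·ΣRes = \frac{12 \pi \left(7 \omega + 2\right) e^{- \frac{7 \omega}{2}}}{343}

Case ω < 0 (upper half-plane, counterclockwise contour ⇒ F(ω) = +2πi·ΣRes):
  Res_{z = \frac{7 i}{2}} g(z) = \frac{6 i \left(7 \omega - 2\right) e^{\frac{7 \omega}{2}}}{343} (pole of order 2)
  F(ω) = 2πi·ΣRes = \frac{12 \pi \left(2 - 7 \omega\right) e^{\frac{7 \omega}{2}}}{343}

Both cases combine into a single formula in |ω|:

F(ω) = \frac{12 \pi \left(7 \left|{\omega}\right| + 2\right) e^{- \frac{7 \left|{\omega}\right|}{2}}}{343}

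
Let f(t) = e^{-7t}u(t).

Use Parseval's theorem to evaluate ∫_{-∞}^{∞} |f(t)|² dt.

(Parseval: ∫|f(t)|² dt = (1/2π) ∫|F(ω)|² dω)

∫|f(t)|² dt = \frac{1}{14}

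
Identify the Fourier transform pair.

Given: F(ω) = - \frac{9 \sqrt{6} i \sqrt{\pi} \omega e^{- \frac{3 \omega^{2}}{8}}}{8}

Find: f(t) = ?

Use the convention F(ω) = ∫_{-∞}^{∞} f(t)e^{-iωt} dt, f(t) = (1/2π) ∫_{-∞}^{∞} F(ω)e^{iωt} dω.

f(t) = 3 t e^{- \frac{2 t^{2}}{3}}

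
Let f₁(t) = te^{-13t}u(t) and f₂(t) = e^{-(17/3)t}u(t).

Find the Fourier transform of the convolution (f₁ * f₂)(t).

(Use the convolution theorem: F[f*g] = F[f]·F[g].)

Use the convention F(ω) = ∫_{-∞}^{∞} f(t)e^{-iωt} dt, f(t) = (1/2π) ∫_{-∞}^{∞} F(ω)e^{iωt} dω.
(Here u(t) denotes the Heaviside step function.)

F[f₁*f₂](ω) = \frac{3}{\left(i \omega + 13\right)^{2} \left(3 i \omega + 17\right)}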